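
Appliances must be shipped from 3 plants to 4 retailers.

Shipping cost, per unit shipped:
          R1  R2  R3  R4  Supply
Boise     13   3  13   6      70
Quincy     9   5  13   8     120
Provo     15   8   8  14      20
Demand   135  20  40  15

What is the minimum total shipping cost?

1845

Optimal allocation:
  Boise to R1: 15 × 13 = 195
  Boise to R2: 20 × 3 = 60
  Boise to R3: 20 × 13 = 260
  Boise to R4: 15 × 6 = 90
  Quincy to R1: 120 × 9 = 1080
  Provo to R3: 20 × 8 = 160
Total = 195 + 60 + 260 + 90 + 1080 + 160 = 1845.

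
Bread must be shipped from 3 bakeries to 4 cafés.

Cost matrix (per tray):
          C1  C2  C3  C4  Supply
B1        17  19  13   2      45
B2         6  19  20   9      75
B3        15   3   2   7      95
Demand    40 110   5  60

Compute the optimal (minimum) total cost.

1125

A cheapest plan:
  B1->C4: 45 × 2 = 90
  B2->C1: 40 × 6 = 240
  B2->C2: 20 × 19 = 380
  B2->C4: 15 × 9 = 135
  B3->C2: 90 × 3 = 270
  B3->C3: 5 × 2 = 10
Total = 90 + 240 + 380 + 135 + 270 + 10 = 1125.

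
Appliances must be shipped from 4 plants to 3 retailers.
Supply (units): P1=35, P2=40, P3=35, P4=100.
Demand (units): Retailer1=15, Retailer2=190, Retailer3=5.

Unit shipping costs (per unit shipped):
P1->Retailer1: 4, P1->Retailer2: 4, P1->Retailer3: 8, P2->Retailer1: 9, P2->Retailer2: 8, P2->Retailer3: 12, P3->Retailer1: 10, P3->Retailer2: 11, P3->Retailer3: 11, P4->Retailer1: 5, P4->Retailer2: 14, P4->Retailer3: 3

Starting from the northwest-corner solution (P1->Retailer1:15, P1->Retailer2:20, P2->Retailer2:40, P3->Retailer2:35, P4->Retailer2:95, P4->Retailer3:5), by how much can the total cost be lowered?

135

Current plan cost = 15·4 + 20·4 + 40·8 + 35·11 + 95·14 + 5·3 = 2190.
Optimal plan:
  P1–Retailer2: 35 × 4 = 140
  P2–Retailer2: 40 × 8 = 320
  P3–Retailer2: 35 × 11 = 385
  P4–Retailer1: 15 × 5 = 75
  P4–Retailer2: 80 × 14 = 1120
  P4–Retailer3: 5 × 3 = 15
Optimal cost = 2055.
Saving = 2190 − 2055 = 135.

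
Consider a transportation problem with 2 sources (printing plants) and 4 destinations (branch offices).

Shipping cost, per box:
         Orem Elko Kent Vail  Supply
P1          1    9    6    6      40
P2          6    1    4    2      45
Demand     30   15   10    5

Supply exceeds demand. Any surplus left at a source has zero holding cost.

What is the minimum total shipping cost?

A cheapest plan:
  P1–Orem: 30 × 1 = 30
  P2–Elko: 15 × 1 = 15
  P2–Kent: 10 × 4 = 40
  P2–Vail: 5 × 2 = 10
Total = 30 + 15 + 40 + 10 = 95.

95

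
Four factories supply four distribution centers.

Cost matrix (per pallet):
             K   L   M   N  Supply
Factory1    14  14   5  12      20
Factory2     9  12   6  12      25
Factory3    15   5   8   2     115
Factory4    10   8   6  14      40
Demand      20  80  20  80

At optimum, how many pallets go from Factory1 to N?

0

Optimal shipments:
  Factory1->M: 20 pallets
  Factory2->K: 20 pallets
  Factory2->L: 5 pallets
  Factory3->L: 35 pallets
  Factory3->N: 80 pallets
  Factory4->L: 40 pallets
Total cost = 995.
The route Factory1→N is not used.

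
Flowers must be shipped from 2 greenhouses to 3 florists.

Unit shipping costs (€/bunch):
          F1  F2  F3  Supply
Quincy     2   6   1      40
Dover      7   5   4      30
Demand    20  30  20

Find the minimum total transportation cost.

A cheapest plan:
  Quincy to F1: 20 × €2 = €40
  Quincy to F3: 20 × €1 = €20
  Dover to F2: 30 × €5 = €150
Total = 40 + 20 + 150 = €210.
(Supply check: Quincy ships 40; Dover ships 30.)

210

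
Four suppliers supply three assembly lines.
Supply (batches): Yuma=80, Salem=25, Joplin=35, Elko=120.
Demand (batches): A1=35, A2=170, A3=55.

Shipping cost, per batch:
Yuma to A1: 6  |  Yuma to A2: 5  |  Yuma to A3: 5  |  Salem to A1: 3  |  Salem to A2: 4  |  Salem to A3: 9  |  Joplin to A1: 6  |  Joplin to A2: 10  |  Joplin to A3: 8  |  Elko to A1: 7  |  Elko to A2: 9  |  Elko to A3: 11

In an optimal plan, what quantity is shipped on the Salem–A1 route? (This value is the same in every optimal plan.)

0

Solving gives:
  Yuma–A2: 25 × 5 = 125
  Yuma–A3: 55 × 5 = 275
  Salem–A2: 25 × 4 = 100
  Joplin–A1: 35 × 6 = 210
  Elko–A2: 120 × 9 = 1080
Total cost = 1790.
The route Salem→A1 is not used.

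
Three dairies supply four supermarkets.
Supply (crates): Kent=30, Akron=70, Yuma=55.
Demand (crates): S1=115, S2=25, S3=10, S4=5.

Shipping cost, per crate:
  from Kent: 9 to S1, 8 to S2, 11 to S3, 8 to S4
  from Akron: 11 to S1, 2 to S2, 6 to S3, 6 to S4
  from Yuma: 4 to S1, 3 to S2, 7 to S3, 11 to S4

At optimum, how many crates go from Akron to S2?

Optimal shipments:
  Kent→S1: 30 × 9 = 270
  Akron→S1: 30 × 11 = 330
  Akron→S2: 25 × 2 = 50
  Akron→S3: 10 × 6 = 60
  Akron→S4: 5 × 6 = 30
  Yuma→S1: 55 × 4 = 220
Total cost = 960.
So Akron→S2 carries 25 crates.

25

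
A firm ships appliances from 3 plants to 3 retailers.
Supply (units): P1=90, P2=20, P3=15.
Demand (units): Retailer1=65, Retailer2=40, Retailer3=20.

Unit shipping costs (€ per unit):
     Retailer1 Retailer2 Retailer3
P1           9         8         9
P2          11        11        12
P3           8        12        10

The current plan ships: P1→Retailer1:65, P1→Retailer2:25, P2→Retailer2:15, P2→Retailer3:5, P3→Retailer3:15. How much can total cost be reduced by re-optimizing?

50

Current plan cost = 65·9 + 25·8 + 15·11 + 5·12 + 15·10 = €1160.
Optimal plan:
  P1–Retailer1: 30 units
  P1–Retailer2: 40 units
  P1–Retailer3: 20 units
  P2–Retailer1: 20 units
  P3–Retailer1: 15 units
Optimal cost = €1110.
Saving = 1160 − 1110 = €50.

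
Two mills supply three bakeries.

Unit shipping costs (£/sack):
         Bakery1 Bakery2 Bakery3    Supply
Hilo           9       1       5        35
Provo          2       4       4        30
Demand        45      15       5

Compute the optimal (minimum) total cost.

235

One minimum-cost allocation:
  Hilo→Bakery1: 15 × £9 = £135
  Hilo→Bakery2: 15 × £1 = £15
  Hilo→Bakery3: 5 × £5 = £25
  Provo→Bakery1: 30 × £2 = £60
Total = 135 + 15 + 25 + 60 = £235.
(Supply check: Hilo ships 35; Provo ships 30.)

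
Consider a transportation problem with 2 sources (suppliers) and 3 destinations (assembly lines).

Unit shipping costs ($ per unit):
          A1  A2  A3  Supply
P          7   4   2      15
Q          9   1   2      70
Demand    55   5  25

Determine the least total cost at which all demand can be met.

520

Optimal allocation:
  P→A1: 15 × $7 = $105
  Q→A1: 40 × $9 = $360
  Q→A2: 5 × $1 = $5
  Q→A3: 25 × $2 = $50
Total = 105 + 360 + 5 + 50 = $520.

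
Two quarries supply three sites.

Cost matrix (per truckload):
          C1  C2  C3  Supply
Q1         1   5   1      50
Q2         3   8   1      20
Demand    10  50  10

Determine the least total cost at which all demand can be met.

Optimal allocation:
  Q1->C2: 50 truckloads
  Q2->C1: 10 truckloads
  Q2->C3: 10 truckloads
Total cost = 290.

290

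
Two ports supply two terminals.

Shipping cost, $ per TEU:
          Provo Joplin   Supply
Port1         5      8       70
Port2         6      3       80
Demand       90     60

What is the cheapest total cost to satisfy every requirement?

650

One minimum-cost allocation:
  Port1 to Provo: 70 × $5 = $350
  Port2 to Provo: 20 × $6 = $120
  Port2 to Joplin: 60 × $3 = $180
Total = 350 + 120 + 180 = $650.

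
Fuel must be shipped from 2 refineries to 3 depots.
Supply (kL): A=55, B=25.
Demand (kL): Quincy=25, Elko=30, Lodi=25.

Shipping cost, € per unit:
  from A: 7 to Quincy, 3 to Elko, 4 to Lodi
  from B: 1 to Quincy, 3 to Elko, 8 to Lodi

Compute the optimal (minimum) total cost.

A cheapest plan:
  A–Elko: 30 kL
  A–Lodi: 25 kL
  B–Quincy: 25 kL
Total cost = €215.
(Supply check: A ships 55; B ships 25.)

215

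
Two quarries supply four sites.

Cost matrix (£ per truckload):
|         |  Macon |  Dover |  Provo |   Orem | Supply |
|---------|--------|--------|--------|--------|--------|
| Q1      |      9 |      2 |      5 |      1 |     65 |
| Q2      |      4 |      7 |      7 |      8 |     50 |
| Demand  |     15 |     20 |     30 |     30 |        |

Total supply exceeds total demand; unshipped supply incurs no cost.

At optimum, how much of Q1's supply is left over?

Minimum-cost shipments:
  Q1->Dover: 20 × £2 = £40
  Q1->Provo: 15 × £5 = £75
  Q1->Orem: 30 × £1 = £30
  Q2->Macon: 15 × £4 = £60
  Q2->Provo: 15 × £7 = £105
Total cost = £310.
Q1 ships 65 of its 65, leaving 0.

0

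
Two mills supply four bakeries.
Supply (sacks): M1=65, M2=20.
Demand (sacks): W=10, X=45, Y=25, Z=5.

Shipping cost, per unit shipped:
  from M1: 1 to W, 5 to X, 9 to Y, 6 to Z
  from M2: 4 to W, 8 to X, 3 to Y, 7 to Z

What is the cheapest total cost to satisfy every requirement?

Optimal allocation:
  M1 to W: 10 × 1 = 10
  M1 to X: 45 × 5 = 225
  M1 to Y: 5 × 9 = 45
  M1 to Z: 5 × 6 = 30
  M2 to Y: 20 × 3 = 60
Total = 10 + 225 + 45 + 30 + 60 = 370.

370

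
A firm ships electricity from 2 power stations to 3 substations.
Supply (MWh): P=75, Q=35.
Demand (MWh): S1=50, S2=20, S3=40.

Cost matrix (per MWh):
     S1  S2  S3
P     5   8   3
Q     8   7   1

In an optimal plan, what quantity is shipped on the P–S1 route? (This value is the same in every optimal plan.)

Optimal shipments:
  P->S1: 50 MWh
  P->S2: 20 MWh
  P->S3: 5 MWh
  Q->S3: 35 MWh
Total cost = 460.
So P→S1 carries 50 MWh.

50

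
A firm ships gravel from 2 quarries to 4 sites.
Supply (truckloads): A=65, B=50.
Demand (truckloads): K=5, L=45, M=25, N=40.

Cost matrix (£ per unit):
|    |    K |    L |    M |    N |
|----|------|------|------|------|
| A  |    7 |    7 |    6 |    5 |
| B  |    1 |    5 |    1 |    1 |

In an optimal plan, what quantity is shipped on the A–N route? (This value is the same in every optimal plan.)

The minimum-cost plan:
  A→L: 45 × £7 = £315
  A→N: 20 × £5 = £100
  B→K: 5 × £1 = £5
  B→M: 25 × £1 = £25
  B→N: 20 × £1 = £20
Total cost = £465.
So A→N carries 20 truckloads.

20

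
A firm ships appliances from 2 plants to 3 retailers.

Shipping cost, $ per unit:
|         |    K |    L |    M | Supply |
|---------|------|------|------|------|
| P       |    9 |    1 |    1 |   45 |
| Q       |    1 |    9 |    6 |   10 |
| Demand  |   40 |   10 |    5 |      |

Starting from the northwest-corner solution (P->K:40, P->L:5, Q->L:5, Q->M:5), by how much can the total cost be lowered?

145

Current plan cost = 40·9 + 5·1 + 5·9 + 5·6 = $440.
Optimal plan:
  P->K: 30 × $9 = $270
  P->L: 10 × $1 = $10
  P->M: 5 × $1 = $5
  Q->K: 10 × $1 = $10
Optimal cost = $295.
Saving = 440 − 295 = $145.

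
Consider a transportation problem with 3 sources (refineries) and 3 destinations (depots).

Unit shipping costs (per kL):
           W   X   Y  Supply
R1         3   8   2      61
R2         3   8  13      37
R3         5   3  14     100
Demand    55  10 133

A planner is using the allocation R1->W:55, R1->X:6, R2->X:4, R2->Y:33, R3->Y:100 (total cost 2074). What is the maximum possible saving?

Current plan cost = 55·3 + 6·8 + 4·8 + 33·13 + 100·14 = 2074.
Optimal plan:
  R1->Y: 61 kL
  R2->W: 37 kL
  R3->W: 18 kL
  R3->X: 10 kL
  R3->Y: 72 kL
Optimal cost = 1361.
Saving = 2074 − 1361 = 713.

713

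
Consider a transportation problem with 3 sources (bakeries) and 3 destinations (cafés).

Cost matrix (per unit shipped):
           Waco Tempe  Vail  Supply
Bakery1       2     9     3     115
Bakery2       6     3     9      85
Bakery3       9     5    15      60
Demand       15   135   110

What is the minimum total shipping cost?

Optimal allocation:
  Bakery1 to Waco: 5 × 2 = 10
  Bakery1 to Vail: 110 × 3 = 330
  Bakery2 to Waco: 10 × 6 = 60
  Bakery2 to Tempe: 75 × 3 = 225
  Bakery3 to Tempe: 60 × 5 = 300
Total = 10 + 330 + 60 + 225 + 300 = 925.

925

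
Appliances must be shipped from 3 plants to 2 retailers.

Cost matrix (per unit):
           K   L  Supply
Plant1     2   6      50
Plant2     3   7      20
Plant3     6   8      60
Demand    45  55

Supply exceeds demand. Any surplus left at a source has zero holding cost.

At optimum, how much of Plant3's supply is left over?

30

An optimal plan:
  Plant1–K: 25 units
  Plant1–L: 25 units
  Plant2–K: 20 units
  Plant3–L: 30 units
Total cost = 500.
Plant3 ships 30 of its 60, leaving 30.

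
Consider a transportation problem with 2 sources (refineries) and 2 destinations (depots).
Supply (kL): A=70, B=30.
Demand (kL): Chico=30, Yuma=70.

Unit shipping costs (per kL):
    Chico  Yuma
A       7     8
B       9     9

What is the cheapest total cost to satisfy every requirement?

A cheapest plan:
  A→Chico: 30 × 7 = 210
  A→Yuma: 40 × 8 = 320
  B→Yuma: 30 × 9 = 270
Total = 210 + 320 + 270 = 800.
(Supply check: A ships 70; B ships 30.)

800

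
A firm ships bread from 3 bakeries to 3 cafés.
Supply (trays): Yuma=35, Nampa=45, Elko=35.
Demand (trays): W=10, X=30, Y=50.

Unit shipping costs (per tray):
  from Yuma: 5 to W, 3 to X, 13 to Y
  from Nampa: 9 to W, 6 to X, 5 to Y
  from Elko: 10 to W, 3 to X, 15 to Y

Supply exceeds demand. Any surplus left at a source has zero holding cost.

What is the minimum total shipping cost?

430

Optimal allocation:
  Yuma to W: 10 × 5 = 50
  Yuma to X: 20 × 3 = 60
  Yuma to Y: 5 × 13 = 65
  Nampa to Y: 45 × 5 = 225
  Elko to X: 10 × 3 = 30
Total = 50 + 60 + 65 + 225 + 30 = 430.
(Supply check: Yuma ships 35; Nampa ships 45; Elko ships 10.)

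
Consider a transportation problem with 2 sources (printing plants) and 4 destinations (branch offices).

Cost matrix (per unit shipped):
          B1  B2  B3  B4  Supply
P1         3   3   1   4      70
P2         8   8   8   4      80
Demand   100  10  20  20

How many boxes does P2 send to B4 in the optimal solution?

Optimal shipments:
  P1–B1: 40 × 3 = 120
  P1–B2: 10 × 3 = 30
  P1–B3: 20 × 1 = 20
  P2–B1: 60 × 8 = 480
  P2–B4: 20 × 4 = 80
Total cost = 730.
So P2→B4 carries 20 boxes.

20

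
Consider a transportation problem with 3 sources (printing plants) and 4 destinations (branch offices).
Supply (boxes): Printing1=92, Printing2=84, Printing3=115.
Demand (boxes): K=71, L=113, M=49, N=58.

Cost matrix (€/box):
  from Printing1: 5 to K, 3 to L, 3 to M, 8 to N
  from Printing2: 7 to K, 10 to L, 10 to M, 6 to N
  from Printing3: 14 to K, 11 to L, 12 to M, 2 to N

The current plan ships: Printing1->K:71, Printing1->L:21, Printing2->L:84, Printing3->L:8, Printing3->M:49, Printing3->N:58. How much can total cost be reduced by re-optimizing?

Current plan cost = 71·5 + 21·3 + 84·10 + 8·11 + 49·12 + 58·2 = €2050.
Optimal plan:
  Printing1 to L: 56 × €3 = €168
  Printing1 to M: 36 × €3 = €108
  Printing2 to K: 71 × €7 = €497
  Printing2 to M: 13 × €10 = €130
  Printing3 to L: 57 × €11 = €627
  Printing3 to N: 58 × €2 = €116
Optimal cost = €1646.
Saving = 2050 − 1646 = €404.

404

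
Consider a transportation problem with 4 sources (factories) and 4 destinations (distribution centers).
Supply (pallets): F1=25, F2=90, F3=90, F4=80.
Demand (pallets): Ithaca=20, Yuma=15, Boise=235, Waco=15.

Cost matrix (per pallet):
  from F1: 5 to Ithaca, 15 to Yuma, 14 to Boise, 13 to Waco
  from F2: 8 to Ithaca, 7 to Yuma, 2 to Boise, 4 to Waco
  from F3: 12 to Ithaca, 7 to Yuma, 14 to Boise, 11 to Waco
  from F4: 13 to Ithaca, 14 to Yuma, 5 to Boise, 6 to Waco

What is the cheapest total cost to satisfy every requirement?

A cheapest plan:
  F1→Ithaca: 20 × 5 = 100
  F1→Boise: 5 × 14 = 70
  F2→Boise: 90 × 2 = 180
  F3→Yuma: 15 × 7 = 105
  F3→Boise: 60 × 14 = 840
  F3→Waco: 15 × 11 = 165
  F4→Boise: 80 × 5 = 400
Total = 100 + 70 + 180 + 105 + 840 + 165 + 400 = 1860.
(Supply check: F1 ships 25; F2 ships 90; F3 ships 90; F4 ships 80.)

1860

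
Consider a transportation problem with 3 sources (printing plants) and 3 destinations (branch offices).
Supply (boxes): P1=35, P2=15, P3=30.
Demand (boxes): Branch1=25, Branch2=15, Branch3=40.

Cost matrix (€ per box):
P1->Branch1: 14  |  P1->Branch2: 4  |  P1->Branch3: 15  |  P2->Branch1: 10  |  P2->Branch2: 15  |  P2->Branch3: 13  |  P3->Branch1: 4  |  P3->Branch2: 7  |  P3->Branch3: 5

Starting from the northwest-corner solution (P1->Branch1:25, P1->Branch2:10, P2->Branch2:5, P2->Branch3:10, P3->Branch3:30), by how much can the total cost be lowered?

Current plan cost = 25·14 + 10·4 + 5·15 + 10·13 + 30·5 = €745.
Optimal plan:
  P1->Branch2: 15 × €4 = €60
  P1->Branch3: 20 × €15 = €300
  P2->Branch1: 15 × €10 = €150
  P3->Branch1: 10 × €4 = €40
  P3->Branch3: 20 × €5 = €100
Optimal cost = €650.
Saving = 745 − 650 = €95.

95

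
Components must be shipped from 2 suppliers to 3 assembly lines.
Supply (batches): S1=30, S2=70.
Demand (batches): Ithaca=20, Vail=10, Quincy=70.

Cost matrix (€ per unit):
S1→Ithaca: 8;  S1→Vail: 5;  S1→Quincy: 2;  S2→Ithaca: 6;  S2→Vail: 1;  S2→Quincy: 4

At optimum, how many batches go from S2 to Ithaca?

Optimal shipments:
  S1–Quincy: 30 × €2 = €60
  S2–Ithaca: 20 × €6 = €120
  S2–Vail: 10 × €1 = €10
  S2–Quincy: 40 × €4 = €160
Total cost = €350.
So S2→Ithaca carries 20 batches.

20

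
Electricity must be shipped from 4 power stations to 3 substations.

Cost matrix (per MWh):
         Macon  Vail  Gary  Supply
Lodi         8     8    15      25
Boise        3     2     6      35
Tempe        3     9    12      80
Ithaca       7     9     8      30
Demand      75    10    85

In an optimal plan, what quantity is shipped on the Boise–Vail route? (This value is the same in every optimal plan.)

0

The minimum-cost plan:
  Lodi–Vail: 10 × 8 = 80
  Lodi–Gary: 15 × 15 = 225
  Boise–Gary: 35 × 6 = 210
  Tempe–Macon: 75 × 3 = 225
  Tempe–Gary: 5 × 12 = 60
  Ithaca–Gary: 30 × 8 = 240
Total cost = 1040.
The route Boise→Vail is not used.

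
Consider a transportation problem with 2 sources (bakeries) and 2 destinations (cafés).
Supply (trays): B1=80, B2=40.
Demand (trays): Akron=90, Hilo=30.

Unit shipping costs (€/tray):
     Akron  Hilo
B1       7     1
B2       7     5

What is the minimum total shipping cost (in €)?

660

A cheapest plan:
  B1–Akron: 50 trays
  B1–Hilo: 30 trays
  B2–Akron: 40 trays
Total cost = €660.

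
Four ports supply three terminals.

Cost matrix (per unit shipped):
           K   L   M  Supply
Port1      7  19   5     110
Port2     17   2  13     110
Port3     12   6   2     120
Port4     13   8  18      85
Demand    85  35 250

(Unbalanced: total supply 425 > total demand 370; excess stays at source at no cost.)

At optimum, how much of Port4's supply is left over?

0

Minimum-cost shipments:
  Port1->M: 110 × 5 = 550
  Port2->L: 35 × 2 = 70
  Port2->M: 20 × 13 = 260
  Port3->M: 120 × 2 = 240
  Port4->K: 85 × 13 = 1105
Total cost = 2225.
Port4 ships 85 of its 85, leaving 0.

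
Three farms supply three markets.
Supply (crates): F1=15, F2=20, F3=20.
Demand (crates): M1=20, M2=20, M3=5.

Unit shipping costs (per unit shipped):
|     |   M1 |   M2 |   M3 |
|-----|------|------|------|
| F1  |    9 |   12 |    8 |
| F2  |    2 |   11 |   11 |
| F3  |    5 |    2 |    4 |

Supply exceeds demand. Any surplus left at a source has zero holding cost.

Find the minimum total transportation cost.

120

Optimal allocation:
  F1–M3: 5 crates
  F2–M1: 20 crates
  F3–M2: 20 crates
Total cost = 120.
(Supply check: F1 ships 5; F2 ships 20; F3 ships 20.)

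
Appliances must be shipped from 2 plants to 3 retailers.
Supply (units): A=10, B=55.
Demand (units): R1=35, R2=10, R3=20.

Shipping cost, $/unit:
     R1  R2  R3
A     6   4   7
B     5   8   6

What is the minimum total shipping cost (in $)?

335

Optimal allocation:
  A–R2: 10 units
  B–R1: 35 units
  B–R3: 20 units
Total cost = $335.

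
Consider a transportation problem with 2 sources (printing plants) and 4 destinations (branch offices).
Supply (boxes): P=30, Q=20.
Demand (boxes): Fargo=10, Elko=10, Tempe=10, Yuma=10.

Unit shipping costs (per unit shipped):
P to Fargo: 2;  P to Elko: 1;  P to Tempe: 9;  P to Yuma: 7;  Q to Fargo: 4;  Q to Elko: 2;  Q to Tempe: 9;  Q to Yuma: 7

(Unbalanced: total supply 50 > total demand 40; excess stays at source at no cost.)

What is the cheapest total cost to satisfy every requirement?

190

An optimal shipping plan:
  P->Fargo: 10 boxes
  P->Elko: 10 boxes
  P->Tempe: 10 boxes
  Q->Yuma: 10 boxes
Total cost = 190.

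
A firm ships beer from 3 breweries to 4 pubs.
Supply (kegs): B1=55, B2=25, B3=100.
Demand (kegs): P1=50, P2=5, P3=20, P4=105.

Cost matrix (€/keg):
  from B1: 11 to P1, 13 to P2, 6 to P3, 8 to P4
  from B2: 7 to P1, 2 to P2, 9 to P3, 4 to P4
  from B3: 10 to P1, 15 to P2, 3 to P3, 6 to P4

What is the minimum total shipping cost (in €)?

A cheapest plan:
  B1→P1: 30 kegs
  B1→P4: 25 kegs
  B2→P1: 20 kegs
  B2→P2: 5 kegs
  B3→P3: 20 kegs
  B3→P4: 80 kegs
Total cost = €1220.

1220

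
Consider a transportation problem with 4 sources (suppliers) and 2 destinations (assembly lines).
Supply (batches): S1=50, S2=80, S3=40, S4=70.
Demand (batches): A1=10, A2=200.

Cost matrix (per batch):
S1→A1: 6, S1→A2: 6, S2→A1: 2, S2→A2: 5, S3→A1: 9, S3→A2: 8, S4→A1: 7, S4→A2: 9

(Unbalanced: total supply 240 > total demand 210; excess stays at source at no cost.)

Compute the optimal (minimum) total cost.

1350

An optimal shipping plan:
  S1→A2: 50 × 6 = 300
  S2→A1: 10 × 2 = 20
  S2→A2: 70 × 5 = 350
  S3→A2: 40 × 8 = 320
  S4→A2: 40 × 9 = 360
Total = 300 + 20 + 350 + 320 + 360 = 1350.
(Supply check: S1 ships 50; S2 ships 80; S3 ships 40; S4 ships 40.)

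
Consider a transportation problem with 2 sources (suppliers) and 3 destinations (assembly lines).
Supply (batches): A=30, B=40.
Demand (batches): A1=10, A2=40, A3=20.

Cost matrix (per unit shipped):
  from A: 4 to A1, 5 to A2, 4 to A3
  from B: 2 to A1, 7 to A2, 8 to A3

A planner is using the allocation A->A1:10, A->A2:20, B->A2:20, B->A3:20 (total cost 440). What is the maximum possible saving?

80

Current plan cost = 10·4 + 20·5 + 20·7 + 20·8 = 440.
Optimal plan:
  A–A2: 10 × 5 = 50
  A–A3: 20 × 4 = 80
  B–A1: 10 × 2 = 20
  B–A2: 30 × 7 = 210
Optimal cost = 360.
Saving = 440 − 360 = 80.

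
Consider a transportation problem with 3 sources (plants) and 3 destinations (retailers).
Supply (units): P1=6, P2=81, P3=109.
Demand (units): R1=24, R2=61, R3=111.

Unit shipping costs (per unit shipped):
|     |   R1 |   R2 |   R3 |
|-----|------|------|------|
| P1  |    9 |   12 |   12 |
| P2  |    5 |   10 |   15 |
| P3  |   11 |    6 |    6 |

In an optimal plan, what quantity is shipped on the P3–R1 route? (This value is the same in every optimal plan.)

0

Optimal shipments:
  P1–R3: 6 × 12 = 72
  P2–R1: 24 × 5 = 120
  P2–R2: 57 × 10 = 570
  P3–R2: 4 × 6 = 24
  P3–R3: 105 × 6 = 630
Total cost = 1416.
The route P3→R1 is not used.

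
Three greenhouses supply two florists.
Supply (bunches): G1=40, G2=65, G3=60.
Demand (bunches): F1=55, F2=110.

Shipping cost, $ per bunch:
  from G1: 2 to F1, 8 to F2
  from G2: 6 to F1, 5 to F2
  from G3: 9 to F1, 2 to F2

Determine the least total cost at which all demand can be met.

540

A cheapest plan:
  G1–F1: 40 × $2 = $80
  G2–F1: 15 × $6 = $90
  G2–F2: 50 × $5 = $250
  G3–F2: 60 × $2 = $120
Total = 80 + 90 + 250 + 120 = $540.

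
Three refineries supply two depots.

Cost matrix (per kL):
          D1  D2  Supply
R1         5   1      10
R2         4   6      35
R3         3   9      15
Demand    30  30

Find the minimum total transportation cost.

235

Optimal allocation:
  R1->D2: 10 × 1 = 10
  R2->D1: 15 × 4 = 60
  R2->D2: 20 × 6 = 120
  R3->D1: 15 × 3 = 45
Total = 10 + 60 + 120 + 45 = 235.
(Supply check: R1 ships 10; R2 ships 35; R3 ships 15.)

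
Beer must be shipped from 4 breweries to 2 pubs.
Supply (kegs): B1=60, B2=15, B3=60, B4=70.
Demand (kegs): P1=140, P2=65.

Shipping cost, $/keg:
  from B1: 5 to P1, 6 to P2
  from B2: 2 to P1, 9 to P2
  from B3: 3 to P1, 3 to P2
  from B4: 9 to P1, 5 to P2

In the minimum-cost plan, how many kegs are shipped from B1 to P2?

The minimum-cost plan:
  B1→P1: 60 × $5 = $300
  B2→P1: 15 × $2 = $30
  B3→P1: 60 × $3 = $180
  B4→P1: 5 × $9 = $45
  B4→P2: 65 × $5 = $325
Total cost = $880.
The route B1→P2 is not used.

0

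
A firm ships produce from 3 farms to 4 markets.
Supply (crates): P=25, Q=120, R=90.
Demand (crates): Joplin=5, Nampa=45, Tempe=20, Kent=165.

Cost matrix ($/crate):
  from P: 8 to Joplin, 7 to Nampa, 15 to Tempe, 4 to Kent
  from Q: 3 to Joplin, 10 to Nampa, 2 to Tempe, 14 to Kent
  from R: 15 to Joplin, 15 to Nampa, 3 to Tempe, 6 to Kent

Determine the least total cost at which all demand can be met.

1845

A cheapest plan:
  P to Kent: 25 crates
  Q to Joplin: 5 crates
  Q to Nampa: 45 crates
  Q to Tempe: 20 crates
  Q to Kent: 50 crates
  R to Kent: 90 crates
Total cost = $1845.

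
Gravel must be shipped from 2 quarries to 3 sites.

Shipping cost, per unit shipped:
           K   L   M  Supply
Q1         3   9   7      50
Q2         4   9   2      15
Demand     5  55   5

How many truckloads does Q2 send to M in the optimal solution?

5

The minimum-cost plan:
  Q1–K: 5 × 3 = 15
  Q1–L: 45 × 9 = 405
  Q2–L: 10 × 9 = 90
  Q2–M: 5 × 2 = 10
Total cost = 520.
So Q2→M carries 5 truckloads.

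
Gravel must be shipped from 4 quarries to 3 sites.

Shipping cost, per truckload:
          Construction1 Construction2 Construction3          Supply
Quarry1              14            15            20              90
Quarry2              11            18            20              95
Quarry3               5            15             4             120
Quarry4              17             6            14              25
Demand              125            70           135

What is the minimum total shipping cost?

3070

Optimal allocation:
  Quarry1 to Construction1: 30 × 14 = 420
  Quarry1 to Construction2: 45 × 15 = 675
  Quarry1 to Construction3: 15 × 20 = 300
  Quarry2 to Construction1: 95 × 11 = 1045
  Quarry3 to Construction3: 120 × 4 = 480
  Quarry4 to Construction2: 25 × 6 = 150
Total = 420 + 675 + 300 + 1045 + 480 + 150 = 3070.
(Supply check: Quarry1 ships 90; Quarry2 ships 95; Quarry3 ships 120; Quarry4 ships 25.)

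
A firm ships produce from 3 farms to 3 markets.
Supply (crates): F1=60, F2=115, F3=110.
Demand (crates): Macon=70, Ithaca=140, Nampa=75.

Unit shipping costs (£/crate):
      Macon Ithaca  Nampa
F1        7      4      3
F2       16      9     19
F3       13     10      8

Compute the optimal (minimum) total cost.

One minimum-cost allocation:
  F1->Macon: 35 × £7 = £245
  F1->Ithaca: 25 × £4 = £100
  F2->Ithaca: 115 × £9 = £1035
  F3->Macon: 35 × £13 = £455
  F3->Nampa: 75 × £8 = £600
Total = 245 + 100 + 1035 + 455 + 600 = £2435.
(Supply check: F1 ships 60; F2 ships 115; F3 ships 110.)

2435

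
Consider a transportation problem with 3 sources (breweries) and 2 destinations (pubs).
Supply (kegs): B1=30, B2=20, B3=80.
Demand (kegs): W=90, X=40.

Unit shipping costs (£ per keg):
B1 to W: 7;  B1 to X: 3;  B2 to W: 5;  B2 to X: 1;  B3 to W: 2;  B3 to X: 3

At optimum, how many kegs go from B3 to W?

The minimum-cost plan:
  B1 to W: 10 × £7 = £70
  B1 to X: 20 × £3 = £60
  B2 to X: 20 × £1 = £20
  B3 to W: 80 × £2 = £160
Total cost = £310.
So B3→W carries 80 kegs.

80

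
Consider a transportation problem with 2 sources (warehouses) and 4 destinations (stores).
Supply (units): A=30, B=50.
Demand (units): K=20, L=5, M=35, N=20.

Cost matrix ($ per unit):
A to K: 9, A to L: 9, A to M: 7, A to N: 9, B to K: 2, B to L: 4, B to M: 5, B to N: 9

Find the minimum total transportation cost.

A cheapest plan:
  A–M: 10 units
  A–N: 20 units
  B–K: 20 units
  B–L: 5 units
  B–M: 25 units
Total cost = $435.
(Supply check: A ships 30; B ships 50.)

435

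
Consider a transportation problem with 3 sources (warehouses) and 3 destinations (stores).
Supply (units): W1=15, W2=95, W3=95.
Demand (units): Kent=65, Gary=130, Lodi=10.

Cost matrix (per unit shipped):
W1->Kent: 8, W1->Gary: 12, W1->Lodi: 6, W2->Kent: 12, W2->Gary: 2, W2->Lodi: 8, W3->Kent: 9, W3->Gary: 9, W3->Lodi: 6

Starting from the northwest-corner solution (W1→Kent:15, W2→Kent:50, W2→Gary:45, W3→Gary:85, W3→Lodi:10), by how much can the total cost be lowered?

500

Current plan cost = 15·8 + 50·12 + 45·2 + 85·9 + 10·6 = 1635.
Optimal plan:
  W1 to Kent: 15 units
  W2 to Gary: 95 units
  W3 to Kent: 50 units
  W3 to Gary: 35 units
  W3 to Lodi: 10 units
Optimal cost = 1135.
Saving = 1635 − 1135 = 500.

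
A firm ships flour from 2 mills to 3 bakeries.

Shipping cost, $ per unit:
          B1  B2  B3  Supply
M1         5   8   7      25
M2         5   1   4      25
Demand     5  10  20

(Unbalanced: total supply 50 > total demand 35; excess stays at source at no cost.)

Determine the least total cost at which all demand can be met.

Optimal allocation:
  M1–B1: 5 × $5 = $25
  M1–B3: 5 × $7 = $35
  M2–B2: 10 × $1 = $10
  M2–B3: 15 × $4 = $60
Total = 25 + 35 + 10 + 60 = $130.
(Supply check: M1 ships 10; M2 ships 25.)

130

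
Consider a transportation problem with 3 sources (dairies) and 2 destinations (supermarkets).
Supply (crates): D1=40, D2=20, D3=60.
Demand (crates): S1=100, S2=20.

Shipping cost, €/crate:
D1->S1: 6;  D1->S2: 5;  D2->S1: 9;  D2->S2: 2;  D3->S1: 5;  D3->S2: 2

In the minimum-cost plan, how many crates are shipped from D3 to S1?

60

The minimum-cost plan:
  D1–S1: 40 × €6 = €240
  D2–S2: 20 × €2 = €40
  D3–S1: 60 × €5 = €300
Total cost = €580.
So D3→S1 carries 60 crates.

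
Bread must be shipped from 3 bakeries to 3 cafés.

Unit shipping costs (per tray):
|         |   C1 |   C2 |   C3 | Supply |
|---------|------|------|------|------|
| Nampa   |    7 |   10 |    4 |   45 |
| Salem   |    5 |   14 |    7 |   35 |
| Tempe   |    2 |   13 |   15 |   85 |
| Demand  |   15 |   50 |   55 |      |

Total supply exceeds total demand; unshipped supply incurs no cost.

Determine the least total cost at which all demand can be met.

930

An optimal shipping plan:
  Nampa to C2: 25 trays
  Nampa to C3: 20 trays
  Salem to C3: 35 trays
  Tempe to C1: 15 trays
  Tempe to C2: 25 trays
Total cost = 930.
(Supply check: Nampa ships 45; Salem ships 35; Tempe ships 40.)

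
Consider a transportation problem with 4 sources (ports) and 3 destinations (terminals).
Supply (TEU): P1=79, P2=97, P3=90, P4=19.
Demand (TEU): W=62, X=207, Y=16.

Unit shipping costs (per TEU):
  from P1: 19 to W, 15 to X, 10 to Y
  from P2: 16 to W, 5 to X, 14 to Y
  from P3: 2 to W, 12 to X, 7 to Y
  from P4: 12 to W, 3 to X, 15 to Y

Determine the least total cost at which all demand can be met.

2107

A cheapest plan:
  P1 to X: 79 TEU
  P2 to X: 97 TEU
  P3 to W: 62 TEU
  P3 to X: 12 TEU
  P3 to Y: 16 TEU
  P4 to X: 19 TEU
Total cost = 2107.
(Supply check: P1 ships 79; P2 ships 97; P3 ships 90; P4 ships 19.)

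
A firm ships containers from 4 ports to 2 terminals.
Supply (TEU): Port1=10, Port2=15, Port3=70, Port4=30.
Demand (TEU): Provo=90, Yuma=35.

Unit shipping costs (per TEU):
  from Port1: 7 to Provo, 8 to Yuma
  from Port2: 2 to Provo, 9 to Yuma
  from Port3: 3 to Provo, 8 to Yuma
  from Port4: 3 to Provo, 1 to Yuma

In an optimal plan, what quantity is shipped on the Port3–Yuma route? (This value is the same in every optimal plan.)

0

The minimum-cost plan:
  Port1 to Provo: 5 TEU
  Port1 to Yuma: 5 TEU
  Port2 to Provo: 15 TEU
  Port3 to Provo: 70 TEU
  Port4 to Yuma: 30 TEU
Total cost = 345.
The route Port3→Yuma is not used.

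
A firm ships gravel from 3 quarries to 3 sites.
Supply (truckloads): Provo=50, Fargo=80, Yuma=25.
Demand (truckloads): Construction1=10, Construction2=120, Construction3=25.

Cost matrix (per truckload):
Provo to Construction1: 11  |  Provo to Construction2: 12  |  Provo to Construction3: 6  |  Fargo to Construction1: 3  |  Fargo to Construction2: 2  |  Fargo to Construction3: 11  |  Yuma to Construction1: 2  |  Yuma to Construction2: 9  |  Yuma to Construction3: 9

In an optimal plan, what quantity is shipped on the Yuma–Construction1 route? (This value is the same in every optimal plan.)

10

Solving gives:
  Provo–Construction2: 25 truckloads
  Provo–Construction3: 25 truckloads
  Fargo–Construction2: 80 truckloads
  Yuma–Construction1: 10 truckloads
  Yuma–Construction2: 15 truckloads
Total cost = 765.
So Yuma→Construction1 carries 10 truckloads.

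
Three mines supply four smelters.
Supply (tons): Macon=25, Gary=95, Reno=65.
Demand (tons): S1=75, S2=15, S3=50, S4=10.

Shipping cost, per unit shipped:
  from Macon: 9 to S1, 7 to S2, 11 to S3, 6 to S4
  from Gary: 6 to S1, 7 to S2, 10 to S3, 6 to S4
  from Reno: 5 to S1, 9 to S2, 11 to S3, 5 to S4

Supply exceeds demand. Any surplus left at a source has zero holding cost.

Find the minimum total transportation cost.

One minimum-cost allocation:
  Gary→S1: 20 × 6 = 120
  Gary→S2: 15 × 7 = 105
  Gary→S3: 50 × 10 = 500
  Reno→S1: 55 × 5 = 275
  Reno→S4: 10 × 5 = 50
Total = 120 + 105 + 500 + 275 + 50 = 1050.

1050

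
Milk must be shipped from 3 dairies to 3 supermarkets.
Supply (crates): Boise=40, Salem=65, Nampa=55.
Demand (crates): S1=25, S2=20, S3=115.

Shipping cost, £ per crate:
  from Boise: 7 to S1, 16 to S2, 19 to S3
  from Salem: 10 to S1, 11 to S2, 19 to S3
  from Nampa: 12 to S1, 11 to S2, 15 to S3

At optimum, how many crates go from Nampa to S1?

Optimal shipments:
  Boise to S1: 25 crates
  Boise to S3: 15 crates
  Salem to S2: 20 crates
  Salem to S3: 45 crates
  Nampa to S3: 55 crates
Total cost = £2360.
The route Nampa→S1 is not used.

0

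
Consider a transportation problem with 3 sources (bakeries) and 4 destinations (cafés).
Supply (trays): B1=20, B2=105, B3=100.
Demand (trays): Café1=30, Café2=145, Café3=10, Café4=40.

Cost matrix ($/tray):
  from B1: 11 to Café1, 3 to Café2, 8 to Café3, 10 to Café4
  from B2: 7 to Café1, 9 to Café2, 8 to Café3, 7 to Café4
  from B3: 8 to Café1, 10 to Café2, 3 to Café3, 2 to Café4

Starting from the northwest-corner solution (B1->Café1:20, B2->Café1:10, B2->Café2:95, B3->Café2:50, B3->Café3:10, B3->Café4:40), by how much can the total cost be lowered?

200

Current plan cost = 20·11 + 10·7 + 95·9 + 50·10 + 10·3 + 40·2 = $1755.
Optimal plan:
  B1->Café2: 20 × $3 = $60
  B2->Café2: 105 × $9 = $945
  B3->Café1: 30 × $8 = $240
  B3->Café2: 20 × $10 = $200
  B3->Café3: 10 × $3 = $30
  B3->Café4: 40 × $2 = $80
Optimal cost = $1555.
Saving = 1755 − 1555 = $200.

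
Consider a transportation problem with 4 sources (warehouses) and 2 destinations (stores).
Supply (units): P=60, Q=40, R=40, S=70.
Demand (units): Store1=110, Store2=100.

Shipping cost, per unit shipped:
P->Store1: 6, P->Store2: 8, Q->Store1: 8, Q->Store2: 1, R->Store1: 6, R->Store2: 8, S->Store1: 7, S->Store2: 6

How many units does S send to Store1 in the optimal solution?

10

Solving gives:
  P->Store1: 60 units
  Q->Store2: 40 units
  R->Store1: 40 units
  S->Store1: 10 units
  S->Store2: 60 units
Total cost = 1070.
So S→Store1 carries 10 units.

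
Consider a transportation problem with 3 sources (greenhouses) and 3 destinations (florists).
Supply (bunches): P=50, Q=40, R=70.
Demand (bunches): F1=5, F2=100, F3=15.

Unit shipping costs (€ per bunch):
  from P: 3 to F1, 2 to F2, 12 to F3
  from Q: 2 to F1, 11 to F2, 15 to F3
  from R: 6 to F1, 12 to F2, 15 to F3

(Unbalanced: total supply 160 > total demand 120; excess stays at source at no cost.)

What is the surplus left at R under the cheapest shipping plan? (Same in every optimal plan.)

An optimal plan:
  P→F2: 50 × €2 = €100
  Q→F1: 5 × €2 = €10
  Q→F2: 35 × €11 = €385
  R→F2: 15 × €12 = €180
  R→F3: 15 × €15 = €225
Total cost = €900.
R ships 30 of its 70, leaving 40.

40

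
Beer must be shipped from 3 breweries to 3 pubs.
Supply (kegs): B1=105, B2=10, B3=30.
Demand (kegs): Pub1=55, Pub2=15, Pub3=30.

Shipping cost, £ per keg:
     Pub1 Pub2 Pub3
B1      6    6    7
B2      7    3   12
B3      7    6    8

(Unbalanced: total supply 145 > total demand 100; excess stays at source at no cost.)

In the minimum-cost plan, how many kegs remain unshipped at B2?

An optimal plan:
  B1–Pub1: 55 × £6 = £330
  B1–Pub2: 5 × £6 = £30
  B1–Pub3: 30 × £7 = £210
  B2–Pub2: 10 × £3 = £30
Total cost = £600.
B2 ships 10 of its 10, leaving 0.

0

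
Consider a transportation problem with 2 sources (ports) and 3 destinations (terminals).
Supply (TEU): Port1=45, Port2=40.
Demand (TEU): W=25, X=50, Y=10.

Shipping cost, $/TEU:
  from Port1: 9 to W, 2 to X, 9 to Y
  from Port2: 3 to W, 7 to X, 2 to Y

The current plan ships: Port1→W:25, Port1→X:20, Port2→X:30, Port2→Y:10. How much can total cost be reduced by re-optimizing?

275

Current plan cost = 25·9 + 20·2 + 30·7 + 10·2 = $495.
Optimal plan:
  Port1–X: 45 × $2 = $90
  Port2–W: 25 × $3 = $75
  Port2–X: 5 × $7 = $35
  Port2–Y: 10 × $2 = $20
Optimal cost = $220.
Saving = 495 − 220 = $275.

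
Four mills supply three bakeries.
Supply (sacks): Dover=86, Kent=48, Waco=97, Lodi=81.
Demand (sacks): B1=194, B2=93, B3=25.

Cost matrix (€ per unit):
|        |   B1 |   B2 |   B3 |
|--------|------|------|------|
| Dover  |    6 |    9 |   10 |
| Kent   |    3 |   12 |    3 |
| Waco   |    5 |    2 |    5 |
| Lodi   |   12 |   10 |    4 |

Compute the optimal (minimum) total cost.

One minimum-cost allocation:
  Dover–B1: 86 × €6 = €516
  Kent–B1: 48 × €3 = €144
  Waco–B1: 4 × €5 = €20
  Waco–B2: 93 × €2 = €186
  Lodi–B1: 56 × €12 = €672
  Lodi–B3: 25 × €4 = €100
Total = 516 + 144 + 20 + 186 + 672 + 100 = €1638.

1638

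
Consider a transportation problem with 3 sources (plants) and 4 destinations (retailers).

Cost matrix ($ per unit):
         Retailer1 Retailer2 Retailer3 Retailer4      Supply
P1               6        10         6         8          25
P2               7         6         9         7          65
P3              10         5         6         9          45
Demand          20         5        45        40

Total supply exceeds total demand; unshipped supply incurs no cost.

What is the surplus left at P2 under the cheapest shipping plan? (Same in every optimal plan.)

25

Minimum-cost shipments:
  P1->Retailer1: 20 × $6 = $120
  P1->Retailer3: 5 × $6 = $30
  P2->Retailer4: 40 × $7 = $280
  P3->Retailer2: 5 × $5 = $25
  P3->Retailer3: 40 × $6 = $240
Total cost = $695.
P2 ships 40 of its 65, leaving 25.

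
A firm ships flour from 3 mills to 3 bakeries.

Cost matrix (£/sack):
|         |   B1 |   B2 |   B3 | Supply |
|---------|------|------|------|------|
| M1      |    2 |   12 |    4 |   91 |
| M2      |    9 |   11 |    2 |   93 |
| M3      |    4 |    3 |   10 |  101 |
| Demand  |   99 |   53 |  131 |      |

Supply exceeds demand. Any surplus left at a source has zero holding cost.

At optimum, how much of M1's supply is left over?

Minimum-cost shipments:
  M1 to B1: 53 × £2 = £106
  M1 to B3: 38 × £4 = £152
  M2 to B3: 93 × £2 = £186
  M3 to B1: 46 × £4 = £184
  M3 to B2: 53 × £3 = £159
Total cost = £787.
M1 ships 91 of its 91, leaving 0.

0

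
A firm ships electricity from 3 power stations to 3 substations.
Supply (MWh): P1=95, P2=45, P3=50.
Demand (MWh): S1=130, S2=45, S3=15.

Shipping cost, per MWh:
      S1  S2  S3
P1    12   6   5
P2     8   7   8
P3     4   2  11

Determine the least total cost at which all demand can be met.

1325

One minimum-cost allocation:
  P1→S1: 35 × 12 = 420
  P1→S2: 45 × 6 = 270
  P1→S3: 15 × 5 = 75
  P2→S1: 45 × 8 = 360
  P3→S1: 50 × 4 = 200
Total = 420 + 270 + 75 + 360 + 200 = 1325.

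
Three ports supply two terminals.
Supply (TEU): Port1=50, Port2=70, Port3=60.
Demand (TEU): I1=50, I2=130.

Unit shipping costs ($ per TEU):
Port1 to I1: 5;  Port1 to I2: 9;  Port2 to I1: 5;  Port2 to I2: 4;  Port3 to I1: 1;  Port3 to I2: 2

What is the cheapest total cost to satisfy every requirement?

650

An optimal shipping plan:
  Port1->I1: 50 × $5 = $250
  Port2->I2: 70 × $4 = $280
  Port3->I2: 60 × $2 = $120
Total = 250 + 280 + 120 = $650.
(Supply check: Port1 ships 50; Port2 ships 70; Port3 ships 60.)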